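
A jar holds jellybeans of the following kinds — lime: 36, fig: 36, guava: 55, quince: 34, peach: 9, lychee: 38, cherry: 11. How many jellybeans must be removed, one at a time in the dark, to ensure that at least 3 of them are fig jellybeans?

186

In the worst case for collecting fig jellybeans, every non-fig jellybean comes out first.
There are 36 + 55 + 34 + 9 + 38 + 11 = 183 non-fig jellybeans altogether.
After those, each further jellybean must be fig, so 183 + 3 = 186 draws guarantee 3 fig jellybeans.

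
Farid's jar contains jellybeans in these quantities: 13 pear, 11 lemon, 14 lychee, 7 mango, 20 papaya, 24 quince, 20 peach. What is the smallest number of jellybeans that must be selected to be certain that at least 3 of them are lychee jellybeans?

In the worst case for collecting lychee jellybeans, every non-lychee jellybean comes out first.
There are 13 + 11 + 7 + 20 + 24 + 20 = 95 non-lychee jellybeans altogether.
After those, each further jellybean must be lychee, so 95 + 3 = 98 draws guarantee 3 lychee jellybeans.

98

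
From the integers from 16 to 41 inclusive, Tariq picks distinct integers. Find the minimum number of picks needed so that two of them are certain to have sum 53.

16

Two chosen integers sum to 53 exactly when both halves of some pair {x, 53−x} with 16 ≤ x ≤ 53−x ≤ 37 are chosen — 11 such pairs.
The remaining 4 elements (those with no distinct partner in range) can never complete a 53-sum, so the worst case takes all of them and one from each pair: 4 + 11 = 15.
By the pigeonhole principle, the 16th integer has to be the second member of some pair, so 15 + 1 = 16.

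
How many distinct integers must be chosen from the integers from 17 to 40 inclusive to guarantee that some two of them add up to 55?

14

A set avoiding the sum 55 can contain at most one of each pair {x, 55−x}, plus the 2 elements whose complement lies outside the range.
The integers 28, …, 40 (13 of them) are such a set: any two sum to at least 28+29 = 57 > 55.
By pigeonhole, any 14th integer completes one of the 11 pairs, so 14 choices force a sum of 55.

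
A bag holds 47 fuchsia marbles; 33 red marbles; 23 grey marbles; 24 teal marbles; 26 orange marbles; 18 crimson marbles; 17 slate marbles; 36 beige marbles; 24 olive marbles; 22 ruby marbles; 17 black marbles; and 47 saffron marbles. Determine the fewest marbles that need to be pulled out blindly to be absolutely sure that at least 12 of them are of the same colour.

An adversary could hand out at most 11 marbles per colour: 11 + 11 + 11 + 11 + 11 + 11 + 11 + 11 + 11 + 11 + 11 + 11 = 132 marbles and still no colour has 12.
One more marble lands in a colour already at 11, so 133 draws are enough and 132 are not.

133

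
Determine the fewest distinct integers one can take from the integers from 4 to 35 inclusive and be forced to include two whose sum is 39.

17

Two chosen integers sum to 39 exactly when both halves of some pair {x, 39−x} with 4 ≤ x ≤ 39−x ≤ 35 are chosen — 16 such pairs.
Every element belongs to one of those pairs, so the worst case picks one from each: 16 integers.
The 17th integer has to be the second member of some pair, so 16 + 1 = 17.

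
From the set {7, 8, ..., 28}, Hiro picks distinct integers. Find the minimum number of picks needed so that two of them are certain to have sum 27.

A set avoiding the sum 27 can contain at most one of each pair {x, 27−x}, plus the 8 elements whose complement lies outside the range.
The integers 14, …, 28 (15 of them) are such a set: any two sum to at least 14+15 = 29 > 27.
Any 16th integer completes one of the 7 pairs, so 16 choices force a sum of 27.

16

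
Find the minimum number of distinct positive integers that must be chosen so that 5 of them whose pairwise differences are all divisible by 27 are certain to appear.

Integers whose pairwise differences are multiples of 27 are exactly those sharing a remainder mod 27. The 27 residue classes mod 27 are the pigeonholes.
With 108 integers one could put 4 in each residue class and have no class reach 5.
The 109th integer pushes some class to 5, so 27·4 + 1 = 109.

109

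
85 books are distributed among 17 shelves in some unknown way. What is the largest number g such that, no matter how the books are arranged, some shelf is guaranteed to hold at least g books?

By the pigeonhole principle, the 17 shelves are the holes and the 85 books are the pigeons.
If every shelf held at most 4 books, the total would be at most 17 × 4 = 68, which is less than 85.
So some shelf holds at least ⌈85/17⌉ = 5 books.

5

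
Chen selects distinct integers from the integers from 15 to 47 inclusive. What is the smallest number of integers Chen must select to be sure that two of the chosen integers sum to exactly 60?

Group the elements by complementary pair {x, 60−x}: {15,45}, {16,44}, {17,43}, …, giving 15 two-element pairs; the single value 30 (it cannot pair with itself since the integers are distinct); and 2 integers whose partner 60−x falls outside [15,47].
Treating each of those 18 groups as a pigeonhole, one can pick one integer per group — 18 integers — with no two summing to 60.
The 19th integer lands in an occupied pair, forcing a sum of 60.

19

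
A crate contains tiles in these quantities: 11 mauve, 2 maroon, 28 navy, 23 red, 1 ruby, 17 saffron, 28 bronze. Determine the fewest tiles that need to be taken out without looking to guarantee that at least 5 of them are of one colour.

An adversary could hand out at most 4 tiles per colour (maroon, ruby run out sooner): 4 + 2 + 4 + 4 + 1 + 4 + 4 = 23 tiles and still no colour has 5.
One more tile lands in a colour already at 4, so 24 draws are enough and 23 are not.

24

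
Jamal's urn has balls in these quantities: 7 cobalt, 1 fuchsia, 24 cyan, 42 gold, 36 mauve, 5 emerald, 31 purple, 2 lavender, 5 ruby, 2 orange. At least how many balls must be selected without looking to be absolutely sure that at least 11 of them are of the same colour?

An adversary could hand out at most 10 balls per colour (6 colours run out sooner): 7 + 1 + 10 + 10 + 10 + 5 + 10 + 2 + 5 + 2 = 62 balls and still no colour has 11.
One more ball lands in a colour already at 10, so 63 draws are enough and 62 are not.

63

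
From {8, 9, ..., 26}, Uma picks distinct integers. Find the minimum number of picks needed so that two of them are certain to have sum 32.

12

A set avoiding the sum 32 can contain at most one of each pair {x, 32−x}, plus the 3 elements whose complement lies outside the range or equal to its own complement.
The integers 16, …, 26 (11 of them) are such a set: any two sum to at least 16+17 = 33 > 32.
By pigeonhole, any 12th integer completes one of the 8 pairs, so 12 choices force a sum of 32.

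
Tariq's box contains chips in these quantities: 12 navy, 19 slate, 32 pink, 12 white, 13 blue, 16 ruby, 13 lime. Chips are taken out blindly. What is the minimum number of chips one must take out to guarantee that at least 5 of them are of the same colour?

29

Put each drawn chip into a box by colour. The largest draw with every box below 5 takes min(count, 4) from each colour.
Σ min(cᵢ, 4) = 4 + 4 + 4 + 4 + 4 + 4 + 4 = 28.
Draw number 28 + 1 = 29 must push one box to 5.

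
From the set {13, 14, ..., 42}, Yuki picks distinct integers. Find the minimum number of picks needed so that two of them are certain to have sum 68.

23

Group the elements by complementary pair {x, 68−x}: {26,42}, {27,41}, {28,40}, …, giving 8 two-element pairs, the single value 34 (it cannot pair with itself since the integers are distinct), and 13 integers whose partner 68−x falls outside [13,42].
By pigeonhole, treating each of those 22 groups as a pigeonhole, one can pick one integer per group — 22 integers — with no two summing to 68.
The 23rd integer lands in an occupied pair, forcing a sum of 68.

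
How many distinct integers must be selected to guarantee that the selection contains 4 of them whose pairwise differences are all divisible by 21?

64

Integers whose pairwise differences are multiples of 21 are exactly those sharing a remainder mod 21. By pigeonhole, the 21 residue classes mod 21 are the pigeonholes.
With 63 integers one could put 3 in each residue class and have no class reach 4.
The 64th integer pushes some class to 4, so 21·3 + 1 = 64.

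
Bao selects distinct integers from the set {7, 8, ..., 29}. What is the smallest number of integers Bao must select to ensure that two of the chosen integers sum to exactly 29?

Group the elements by complementary pair {x, 29−x}: {7,22}, {8,21}, {9,20}, …, giving 8 two-element pairs and 7 integers whose partner 29−x falls outside [7,29].
By the pigeonhole principle, treating each of those 15 groups as a pigeonhole, one can pick one integer per group — 15 integers — with no two summing to 29.
The 16th integer lands in an occupied pair, forcing a sum of 29.

16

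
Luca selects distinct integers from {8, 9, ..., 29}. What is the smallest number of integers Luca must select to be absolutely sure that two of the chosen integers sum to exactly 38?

13

Two chosen integers sum to 38 exactly when both halves of some pair {x, 38−x} with 9 ≤ x ≤ 38−x ≤ 29 are chosen — 10 such pairs.
The remaining 2 elements (those with no distinct partner in range) can never complete a 38-sum, so the worst case takes all of them and one from each pair: 2 + 10 = 12.
Pigeonhole: the 13th integer has to be the second member of some pair, so 12 + 1 = 13.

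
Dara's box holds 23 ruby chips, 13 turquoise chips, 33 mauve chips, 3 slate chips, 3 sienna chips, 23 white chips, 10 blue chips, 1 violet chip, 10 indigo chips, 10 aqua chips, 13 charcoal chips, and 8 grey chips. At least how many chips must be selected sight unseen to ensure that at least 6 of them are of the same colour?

Put each drawn chip into a box by colour. The largest draw with every box below 6 takes min(count, 5) from each colour; colours with fewer than 5 contribute all they have.
Σ min(cᵢ, 5) = 5 + 5 + 5 + 3 + 3 + 5 + 5 + 1 + 5 + 5 + 5 + 5 = 52.
Draw number 52 + 1 = 53 must push one box to 6.

53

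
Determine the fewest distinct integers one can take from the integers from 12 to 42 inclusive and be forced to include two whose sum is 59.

A set avoiding the sum 59 can contain at most one of each pair {x, 59−x}, plus the 5 elements whose complement lies outside the range.
The integers 12, …, 29 (18 of them) are such a set: any two sum to at least 12+13 = 25 and at most 28+29 = 57 < 59.
Any 19th integer completes one of the 13 pairs, so 19 choices force a sum of 59.

19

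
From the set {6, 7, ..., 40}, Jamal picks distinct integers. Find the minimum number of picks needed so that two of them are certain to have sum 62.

27

Group the elements by complementary pair {x, 62−x}: {22,40}, {23,39}, {24,38}, …, giving 9 two-element pairs; the single value 31 (it cannot pair with itself since the integers are distinct); and 16 integers whose partner 62−x falls outside [6,40].
Treating each of those 26 groups as a pigeonhole, one can pick one integer per group — 26 integers — with no two summing to 62.
The 27th integer lands in an occupied pair, forcing a sum of 62.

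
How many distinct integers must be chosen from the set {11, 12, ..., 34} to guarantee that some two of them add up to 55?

A set avoiding the sum 55 can contain at most one of each pair {x, 55−x}, plus the 10 elements whose complement lies outside the range.
The integers 11, …, 27 (17 of them) are such a set: any two sum to at least 11+12 = 23 and at most 26+27 = 53 < 55.
By the pigeonhole principle, any 18th integer completes one of the 7 pairs, so 18 choices force a sum of 55.

18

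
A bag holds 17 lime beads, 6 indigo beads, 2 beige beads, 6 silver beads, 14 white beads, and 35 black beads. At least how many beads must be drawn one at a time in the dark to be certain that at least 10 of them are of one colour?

42

An adversary could hand out at most 9 beads per colour (indigo, beige, silver run out sooner): 9 + 6 + 2 + 6 + 9 + 9 = 41 beads and still no colour has 10.
One more bead lands in a colour already at 9, so 42 draws are enough and 41 are not.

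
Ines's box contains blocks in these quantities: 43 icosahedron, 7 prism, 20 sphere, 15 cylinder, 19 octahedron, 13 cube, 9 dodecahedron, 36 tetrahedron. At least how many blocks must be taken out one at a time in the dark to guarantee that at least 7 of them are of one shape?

49

An adversary could hand out at most 6 blocks per shape: 6 + 6 + 6 + 6 + 6 + 6 + 6 + 6 = 48 blocks and still no shape has 7.
By the pigeonhole principle, one more block lands in a shape already at 6, so 49 draws are enough and 48 are not.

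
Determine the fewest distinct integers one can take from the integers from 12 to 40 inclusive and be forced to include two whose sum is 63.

Two chosen integers sum to 63 exactly when both halves of some pair {x, 63−x} with 23 ≤ x ≤ 63−x ≤ 40 are chosen — 9 such pairs.
The remaining 11 elements (those with no distinct partner in range) can never complete a 63-sum, so the worst case takes all of them and one from each pair: 11 + 9 = 20.
Pigeonhole: the 21st integer has to be the second member of some pair, so 20 + 1 = 21.

21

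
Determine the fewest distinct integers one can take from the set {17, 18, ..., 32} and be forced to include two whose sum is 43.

Group the elements by complementary pair {x, 43−x}: {17,26}, {18,25}, {19,24}, …, giving 5 two-element pairs and 6 integers whose partner 43−x falls outside [17,32].
Treating each of those 11 groups as a pigeonhole, one can pick one integer per group — 11 integers — with no two summing to 43.
The 12th integer lands in an occupied pair, forcing a sum of 43.

12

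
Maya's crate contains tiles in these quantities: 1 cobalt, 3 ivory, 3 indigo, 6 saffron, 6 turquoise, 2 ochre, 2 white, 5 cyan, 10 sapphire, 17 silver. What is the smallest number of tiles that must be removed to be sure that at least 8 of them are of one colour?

Pigeonhole: put each drawn tile into a box by colour. The largest draw with every box below 8 takes min(count, 7) from each colour; colours with fewer than 7 contribute all they have.
Σ min(cᵢ, 7) = 1 + 3 + 3 + 6 + 6 + 2 + 2 + 5 + 7 + 7 = 42.
Draw number 42 + 1 = 43 must push one box to 8.

43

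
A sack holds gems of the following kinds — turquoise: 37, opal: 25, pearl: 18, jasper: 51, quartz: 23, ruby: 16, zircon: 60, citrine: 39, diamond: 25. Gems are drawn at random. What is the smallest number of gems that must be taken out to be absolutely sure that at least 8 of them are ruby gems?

286

In the worst case for collecting ruby gems, every non-ruby gem comes out first.
There are 37 + 25 + 18 + 51 + 23 + 60 + 39 + 25 = 278 non-ruby gems altogether.
After those, each further gem must be ruby, so 278 + 8 = 286 draws guarantee 8 ruby gems.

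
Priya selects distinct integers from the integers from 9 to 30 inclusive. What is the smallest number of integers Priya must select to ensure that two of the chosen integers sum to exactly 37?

Group the elements by complementary pair {x, 37−x}: {9,28}, {10,27}, {11,26}, …, giving 10 two-element pairs and 2 integers whose partner 37−x falls outside [9,30].
Pigeonhole: treating each of those 12 groups as a pigeonhole, one can pick one integer per group — 12 integers — with no two summing to 37.
The 13th integer lands in an occupied pair, forcing a sum of 37.

13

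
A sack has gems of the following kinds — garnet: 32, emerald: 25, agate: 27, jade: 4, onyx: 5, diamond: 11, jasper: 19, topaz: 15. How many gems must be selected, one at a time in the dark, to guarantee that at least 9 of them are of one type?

58

The 8 types are the holes; the gems drawn are the pigeons.
To avoid 9 of any one type, the worst case takes at most 8 of each type, or every gem of a type that has fewer than 8.
That gives 8 + 8 + 8 + 4 + 5 + 8 + 8 + 8 = 57 gems with no type reaching 9.
The next gem forces some type to 9, so 57 + 1 = 58.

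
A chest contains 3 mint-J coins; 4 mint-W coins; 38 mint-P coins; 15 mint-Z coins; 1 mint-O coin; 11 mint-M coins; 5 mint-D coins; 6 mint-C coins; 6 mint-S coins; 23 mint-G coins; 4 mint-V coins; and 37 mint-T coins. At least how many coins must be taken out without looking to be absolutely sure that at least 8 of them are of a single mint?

65

Pigeonhole: put each drawn coin into a box by mint. The largest draw with every box below 8 takes min(count, 7) from each mint; mints with fewer than 7 contribute all they have.
Σ min(cᵢ, 7) = 3 + 4 + 7 + 7 + 1 + 7 + 5 + 6 + 6 + 7 + 4 + 7 = 64.
Draw number 64 + 1 = 65 must push one box to 8.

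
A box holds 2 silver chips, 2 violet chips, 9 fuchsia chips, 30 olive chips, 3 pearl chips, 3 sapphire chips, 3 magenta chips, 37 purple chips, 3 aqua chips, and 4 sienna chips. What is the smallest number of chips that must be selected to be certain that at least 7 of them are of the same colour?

39

The 10 colours are the holes; the chips drawn are the pigeons.
To avoid 7 of any one colour, the worst case takes at most 6 of each colour, or every chip of a colour that has fewer than 6.
That gives 2 + 2 + 6 + 6 + 3 + 3 + 3 + 6 + 3 + 4 = 38 chips with no colour reaching 7.
The next chip forces some colour to 7, so 38 + 1 = 39.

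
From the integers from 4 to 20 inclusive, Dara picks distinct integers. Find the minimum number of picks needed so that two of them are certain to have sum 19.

Group the elements by complementary pair {x, 19−x}: {4,15}, {5,14}, {6,13}, …, giving 6 two-element pairs and 5 integers whose partner 19−x falls outside [4,20].
Pigeonhole: treating each of those 11 groups as a pigeonhole, one can pick one integer per group — 11 integers — with no two summing to 19.
The 12th integer lands in an occupied pair, forcing a sum of 19.

12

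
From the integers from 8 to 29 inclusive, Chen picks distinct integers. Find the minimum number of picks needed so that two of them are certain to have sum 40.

Two chosen integers sum to 40 exactly when both halves of some pair {x, 40−x} with 11 ≤ x ≤ 40−x ≤ 29 are chosen — 9 such pairs.
The remaining 4 elements (those with no distinct partner in range) can never complete a 40-sum, so the worst case takes all of them and one from each pair: 4 + 9 = 13.
The 14th integer has to be the second member of some pair, so 13 + 1 = 14.

14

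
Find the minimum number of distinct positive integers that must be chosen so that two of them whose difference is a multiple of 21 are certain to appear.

22

Integers whose pairwise differences are multiples of 21 are exactly those sharing a remainder mod 21. The 21 residue classes mod 21 are the pigeonholes.
With 21 integers one could put 1 in each residue class and have no class reach 2.
The 22nd integer pushes some class to 2, so 21·1 + 1 = 22.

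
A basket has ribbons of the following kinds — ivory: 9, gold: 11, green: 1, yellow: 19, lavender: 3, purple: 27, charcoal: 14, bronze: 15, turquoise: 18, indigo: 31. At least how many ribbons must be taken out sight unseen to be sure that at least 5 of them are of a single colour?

37

The 10 colours are the holes; the ribbons drawn are the pigeons.
To avoid 5 of any one colour, the worst case takes at most 4 of each colour, or every ribbon of a colour that has fewer than 4.
That gives 4 + 4 + 1 + 4 + 3 + 4 + 4 + 4 + 4 + 4 = 36 ribbons with no colour reaching 5.
The next ribbon forces some colour to 5, so 36 + 1 = 37.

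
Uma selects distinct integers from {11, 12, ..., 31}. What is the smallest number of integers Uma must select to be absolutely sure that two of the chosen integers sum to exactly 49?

Group the elements by complementary pair {x, 49−x}: {18,31}, {19,30}, {20,29}, …, giving 7 two-element pairs and 7 integers whose partner 49−x falls outside [11,31].
By the pigeonhole principle, treating each of those 14 groups as a pigeonhole, one can pick one integer per group — 14 integers — with no two summing to 49.
The 15th integer lands in an occupied pair, forcing a sum of 49.

15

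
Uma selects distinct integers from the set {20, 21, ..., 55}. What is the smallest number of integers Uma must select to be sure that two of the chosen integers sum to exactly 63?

25

A set avoiding the sum 63 can contain at most one of each pair {x, 63−x}, plus the 12 elements whose complement lies outside the range.
The integers 32, …, 55 (24 of them) are such a set: any two sum to at least 32+33 = 65 > 63.
Any 25th integer completes one of the 12 pairs, so 25 choices force a sum of 63.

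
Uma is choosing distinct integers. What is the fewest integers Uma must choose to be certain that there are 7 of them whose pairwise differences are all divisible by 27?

Integers whose pairwise differences are multiples of 27 are exactly those sharing a remainder mod 27. The 27 residue classes mod 27 are the pigeonholes.
With 162 integers one could put 6 in each residue class and have no class reach 7.
The 163rd integer pushes some class to 7, so 27·6 + 1 = 163.

163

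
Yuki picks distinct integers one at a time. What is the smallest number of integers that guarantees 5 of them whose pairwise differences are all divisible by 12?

Integers whose pairwise differences are multiples of 12 are exactly those sharing a remainder mod 12. The 12 residue classes mod 12 are the pigeonholes.
With 48 integers one could put 4 in each residue class and have no class reach 5.
The 49th integer pushes some class to 5, so 12·4 + 1 = 49.

49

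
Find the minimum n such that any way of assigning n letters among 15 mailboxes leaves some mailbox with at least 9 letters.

121

With 120 letters one could put exactly 8 in each of the 15 mailboxes, and no mailbox would reach 9.
One more letter must land in a mailbox that already has 8, giving it 9.
So 15 × 8 + 1 = 121 letters are required.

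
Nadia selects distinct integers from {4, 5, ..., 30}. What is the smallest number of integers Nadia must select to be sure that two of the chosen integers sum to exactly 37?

16

Two chosen integers sum to 37 exactly when both halves of some pair {x, 37−x} with 7 ≤ x ≤ 37−x ≤ 30 are chosen — 12 such pairs.
The remaining 3 elements (those with no distinct partner in range) can never complete a 37-sum, so the worst case takes all of them and one from each pair: 3 + 12 = 15.
By pigeonhole, the 16th integer has to be the second member of some pair, so 15 + 1 = 16.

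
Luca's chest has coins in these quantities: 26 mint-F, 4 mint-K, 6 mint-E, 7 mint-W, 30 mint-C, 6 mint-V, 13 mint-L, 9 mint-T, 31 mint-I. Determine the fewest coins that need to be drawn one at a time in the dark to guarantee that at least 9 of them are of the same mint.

64

Pigeonhole: put each drawn coin into a box by mint. The largest draw with every box below 9 takes min(count, 8) from each mint; mints with fewer than 8 contribute all they have.
Σ min(cᵢ, 8) = 8 + 4 + 6 + 7 + 8 + 6 + 8 + 8 + 8 = 63.
Draw number 63 + 1 = 64 must push one box to 9.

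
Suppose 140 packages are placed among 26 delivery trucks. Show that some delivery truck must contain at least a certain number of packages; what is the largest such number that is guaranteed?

6

Pigeonhole: the 26 delivery trucks are the holes and the 140 packages are the pigeons.
If every delivery truck held at most 5 packages, the total would be at most 26 × 5 = 130, which is less than 140.
So some delivery truck holds at least ⌈140/26⌉ = 6 packages.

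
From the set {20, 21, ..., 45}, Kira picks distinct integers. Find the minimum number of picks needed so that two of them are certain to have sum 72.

A set avoiding the sum 72 can contain at most one of each pair {x, 72−x}, plus the 8 elements whose complement lies outside the range or equal to its own complement.
The integers 20, …, 36 (17 of them) are such a set: any two sum to at least 20+21 = 41 and at most 35+36 = 71 < 72.
By the pigeonhole principle, any 18th integer completes one of the 9 pairs, so 18 choices force a sum of 72.

18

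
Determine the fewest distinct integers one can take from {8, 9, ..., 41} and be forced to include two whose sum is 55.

21

Group the elements by complementary pair {x, 55−x}: {14,41}, {15,40}, {16,39}, …, giving 14 two-element pairs and 6 integers whose partner 55−x falls outside [8,41].
By the pigeonhole principle, treating each of those 20 groups as a pigeonhole, one can pick one integer per group — 20 integers — with no two summing to 55.
The 21st integer lands in an occupied pair, forcing a sum of 55.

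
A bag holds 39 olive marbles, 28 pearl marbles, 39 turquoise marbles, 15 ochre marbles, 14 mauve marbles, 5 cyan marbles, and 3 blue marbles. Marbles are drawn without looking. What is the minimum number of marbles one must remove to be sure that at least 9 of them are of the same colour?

The 7 colours are the holes; the marbles drawn are the pigeons.
To avoid 9 of any one colour, the worst case takes at most 8 of each colour, or every marble of a colour that has fewer than 8.
That gives 8 + 8 + 8 + 8 + 8 + 5 + 3 = 48 marbles with no colour reaching 9.
The next marble forces some colour to 9, so 48 + 1 = 49.

49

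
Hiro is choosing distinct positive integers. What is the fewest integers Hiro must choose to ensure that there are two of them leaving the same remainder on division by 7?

8

By pigeonhole, the 7 residue classes mod 7 are the pigeonholes.
With 7 integers one could put 1 in each residue class and have no class reach 2.
The 8th integer pushes some class to 2, so 7·1 + 1 = 8.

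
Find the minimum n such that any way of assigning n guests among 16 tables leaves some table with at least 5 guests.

With 64 guests one could put exactly 4 in each of the 16 tables, and no table would reach 5.
One more guest must land in a table that already has 4, giving it 5.
So 16 × 4 + 1 = 65 guests are required.

65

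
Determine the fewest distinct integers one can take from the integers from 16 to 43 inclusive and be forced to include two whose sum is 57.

16

A set avoiding the sum 57 can contain at most one of each pair {x, 57−x}, plus the 2 elements whose complement lies outside the range.
The integers 29, …, 43 (15 of them) are such a set: any two sum to at least 29+30 = 59 > 57.
Any 16th integer completes one of the 13 pairs, so 16 choices force a sum of 57.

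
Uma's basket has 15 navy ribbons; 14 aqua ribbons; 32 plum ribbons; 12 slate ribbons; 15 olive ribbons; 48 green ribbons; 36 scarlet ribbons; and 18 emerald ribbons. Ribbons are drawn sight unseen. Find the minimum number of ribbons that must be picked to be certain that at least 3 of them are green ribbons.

In the worst case for collecting green ribbons, every non-green ribbon comes out first.
There are 15 + 14 + 32 + 12 + 15 + 36 + 18 = 142 non-green ribbons altogether.
After those, each further ribbon must be green, so 142 + 3 = 145 draws guarantee 3 green ribbons.

145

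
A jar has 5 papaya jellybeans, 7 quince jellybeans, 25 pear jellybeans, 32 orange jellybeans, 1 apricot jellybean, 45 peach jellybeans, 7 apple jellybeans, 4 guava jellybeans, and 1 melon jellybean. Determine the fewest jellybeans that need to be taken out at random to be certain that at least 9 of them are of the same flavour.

By the pigeonhole principle, put each drawn jellybean into a box by flavour. The largest draw with every box below 9 takes min(count, 8) from each flavour; flavours with fewer than 8 contribute all they have.
Σ min(cᵢ, 8) = 5 + 7 + 8 + 8 + 1 + 8 + 7 + 4 + 1 = 49.
Draw number 49 + 1 = 50 must push one box to 9.

50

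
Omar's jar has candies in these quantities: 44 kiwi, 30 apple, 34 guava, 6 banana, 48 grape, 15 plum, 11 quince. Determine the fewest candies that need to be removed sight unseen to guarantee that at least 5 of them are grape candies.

145

In the worst case for collecting grape candies, every non-grape candy comes out first.
There are 44 + 30 + 34 + 6 + 15 + 11 = 140 non-grape candies altogether.
After those, each further candy must be grape, so 140 + 5 = 145 draws guarantee 5 grape candies.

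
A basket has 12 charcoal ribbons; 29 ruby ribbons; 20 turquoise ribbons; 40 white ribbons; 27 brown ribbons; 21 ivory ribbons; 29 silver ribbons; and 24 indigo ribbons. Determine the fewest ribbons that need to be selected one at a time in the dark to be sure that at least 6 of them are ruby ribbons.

179

In the worst case for collecting ruby ribbons, every non-ruby ribbon comes out first.
There are 12 + 20 + 40 + 27 + 21 + 29 + 24 = 173 non-ruby ribbons altogether.
After those, each further ribbon must be ruby, so 173 + 6 = 179 draws guarantee 6 ruby ribbons.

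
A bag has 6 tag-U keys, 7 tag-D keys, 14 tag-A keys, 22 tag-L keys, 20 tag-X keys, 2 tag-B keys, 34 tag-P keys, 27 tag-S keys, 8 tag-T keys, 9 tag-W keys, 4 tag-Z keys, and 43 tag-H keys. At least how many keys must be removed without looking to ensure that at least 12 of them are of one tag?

An adversary could hand out at most 11 keys per tag (6 tags run out sooner): 6 + 7 + 11 + 11 + 11 + 2 + 11 + 11 + 8 + 9 + 4 + 11 = 102 keys and still no tag has 12.
By pigeonhole, one more key lands in a tag already at 11, so 103 draws are enough and 102 are not.

103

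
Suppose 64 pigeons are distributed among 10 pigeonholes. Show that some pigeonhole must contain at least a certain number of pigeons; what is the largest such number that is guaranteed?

By pigeonhole, the 10 pigeonholes are the holes and the 64 pigeons are the pigeons.
If every pigeonhole held at most 6 pigeons, the total would be at most 10 × 6 = 60, which is less than 64.
So some pigeonhole holds at least ⌈64/10⌉ = 7 pigeons.

7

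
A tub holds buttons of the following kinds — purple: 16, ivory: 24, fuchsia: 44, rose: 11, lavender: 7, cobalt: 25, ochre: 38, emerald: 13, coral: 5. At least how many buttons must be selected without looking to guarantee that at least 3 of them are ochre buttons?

In the worst case for collecting ochre buttons, every non-ochre button comes out first.
There are 16 + 24 + 44 + 11 + 7 + 25 + 13 + 5 = 145 non-ochre buttons altogether.
After those, each further button must be ochre, so 145 + 3 = 148 draws guarantee 3 ochre buttons.

148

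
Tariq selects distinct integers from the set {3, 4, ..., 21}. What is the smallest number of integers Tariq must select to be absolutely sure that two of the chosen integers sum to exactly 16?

15

Two chosen integers sum to 16 exactly when both halves of some pair {x, 16−x} with 3 ≤ x ≤ 16−x ≤ 13 are chosen — 5 such pairs.
The remaining 9 elements (those with no distinct partner in range) can never complete a 16-sum, so the worst case takes all of them and one from each pair: 9 + 5 = 14.
By the pigeonhole principle, the 15th integer has to be the second member of some pair, so 14 + 1 = 15.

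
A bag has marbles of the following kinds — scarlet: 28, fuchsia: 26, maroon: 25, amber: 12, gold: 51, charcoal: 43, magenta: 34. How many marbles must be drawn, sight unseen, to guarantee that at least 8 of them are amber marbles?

215

In the worst case for collecting amber marbles, every non-amber marble comes out first.
There are 28 + 26 + 25 + 51 + 43 + 34 = 207 non-amber marbles altogether.
After those, each further marble must be amber, so 207 + 8 = 215 draws guarantee 8 amber marbles.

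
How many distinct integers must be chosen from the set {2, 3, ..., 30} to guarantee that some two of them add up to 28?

A set avoiding the sum 28 can contain at most one of each pair {x, 28−x}, plus the 5 elements whose complement lies outside the range or equal to its own complement.
The integers 14, …, 30 (17 of them) are such a set: any two sum to at least 14+15 = 29 > 28.
By pigeonhole, any 18th integer completes one of the 12 pairs, so 18 choices force a sum of 28.

18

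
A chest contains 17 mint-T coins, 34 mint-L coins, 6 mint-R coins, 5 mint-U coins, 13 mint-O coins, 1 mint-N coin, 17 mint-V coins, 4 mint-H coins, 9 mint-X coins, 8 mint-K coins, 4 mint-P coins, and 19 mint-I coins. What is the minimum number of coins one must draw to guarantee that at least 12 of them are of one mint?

By pigeonhole, put each drawn coin into a box by mint. The largest draw with every box below 12 takes min(count, 11) from each mint; mints with fewer than 11 contribute all they have.
Σ min(cᵢ, 11) = 11 + 11 + 6 + 5 + 11 + 1 + 11 + 4 + 9 + 8 + 4 + 11 = 92.
Draw number 92 + 1 = 93 must push one box to 12.

93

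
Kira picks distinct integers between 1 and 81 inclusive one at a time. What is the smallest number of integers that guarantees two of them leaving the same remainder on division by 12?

13

The 12 residue classes mod 12 are the pigeonholes.
With 12 integers one could put 1 in each residue class and have no class reach 2.
The 13th integer pushes some class to 2, so 12·1 + 1 = 13.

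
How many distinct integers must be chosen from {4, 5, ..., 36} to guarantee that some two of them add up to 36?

Two chosen integers sum to 36 exactly when both halves of some pair {x, 36−x} with 4 ≤ x ≤ 36−x ≤ 32 are chosen — 14 such pairs.
The remaining 5 elements (those with no distinct partner in range) can never complete a 36-sum, so the worst case takes all of them and one from each pair: 5 + 14 = 19.
By the pigeonhole principle, the 20th integer has to be the second member of some pair, so 19 + 1 = 20.

20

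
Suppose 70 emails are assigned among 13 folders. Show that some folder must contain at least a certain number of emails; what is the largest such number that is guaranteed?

The 13 folders are the holes and the 70 emails are the pigeons.
If every folder held at most 5 emails, the total would be at most 13 × 5 = 65, which is less than 70.
So some folder holds at least ⌈70/13⌉ = 6 emails.

6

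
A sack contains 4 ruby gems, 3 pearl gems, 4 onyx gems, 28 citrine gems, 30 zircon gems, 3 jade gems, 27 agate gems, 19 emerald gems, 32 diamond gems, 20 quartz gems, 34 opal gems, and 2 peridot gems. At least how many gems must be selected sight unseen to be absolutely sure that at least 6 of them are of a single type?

By pigeonhole, the 12 types are the holes; the gems drawn are the pigeons.
To avoid 6 of any one type, the worst case takes at most 5 of each type, or every gem of a type that has fewer than 5.
That gives 4 + 3 + 4 + 5 + 5 + 3 + 5 + 5 + 5 + 5 + 5 + 2 = 51 gems with no type reaching 6.
The next gem forces some type to 6, so 51 + 1 = 52.

52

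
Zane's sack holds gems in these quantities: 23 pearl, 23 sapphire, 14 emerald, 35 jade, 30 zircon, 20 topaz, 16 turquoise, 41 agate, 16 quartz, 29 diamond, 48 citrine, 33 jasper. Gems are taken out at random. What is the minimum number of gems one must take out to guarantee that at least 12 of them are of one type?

133

An adversary could hand out at most 11 gems per type: 11 + 11 + 11 + 11 + 11 + 11 + 11 + 11 + 11 + 11 + 11 + 11 = 132 gems and still no type has 12.
One more gem lands in a type already at 11, so 133 draws are enough and 132 are not.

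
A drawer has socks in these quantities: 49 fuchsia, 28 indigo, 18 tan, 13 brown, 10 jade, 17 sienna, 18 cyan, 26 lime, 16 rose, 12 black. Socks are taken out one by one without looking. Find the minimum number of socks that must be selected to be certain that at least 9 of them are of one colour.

81

Put each drawn sock into a box by colour. The largest draw with every box below 9 takes min(count, 8) from each colour.
Σ min(cᵢ, 8) = 8 + 8 + 8 + 8 + 8 + 8 + 8 + 8 + 8 + 8 = 80.
Draw number 80 + 1 = 81 must push one box to 9.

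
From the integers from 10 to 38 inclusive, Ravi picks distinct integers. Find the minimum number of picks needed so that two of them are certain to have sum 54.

Two chosen integers sum to 54 exactly when both halves of some pair {x, 54−x} with 16 ≤ x ≤ 54−x ≤ 38 are chosen — 11 such pairs.
The remaining 7 elements (those with no distinct partner in range) can never complete a 54-sum, so the worst case takes all of them and one from each pair: 7 + 11 = 18.
The 19th integer has to be the second member of some pair, so 18 + 1 = 19.

19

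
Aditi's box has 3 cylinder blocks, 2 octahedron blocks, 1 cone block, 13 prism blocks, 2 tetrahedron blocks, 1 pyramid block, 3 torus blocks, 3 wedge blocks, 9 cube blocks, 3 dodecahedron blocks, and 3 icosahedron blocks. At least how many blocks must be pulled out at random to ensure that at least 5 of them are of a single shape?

30

By the pigeonhole principle, put each drawn block into a box by shape. The largest draw with every box below 5 takes min(count, 4) from each shape; shapes with fewer than 4 contribute all they have.
Σ min(cᵢ, 4) = 3 + 2 + 1 + 4 + 2 + 1 + 3 + 3 + 4 + 3 + 3 = 29.
Draw number 29 + 1 = 30 must push one box to 5.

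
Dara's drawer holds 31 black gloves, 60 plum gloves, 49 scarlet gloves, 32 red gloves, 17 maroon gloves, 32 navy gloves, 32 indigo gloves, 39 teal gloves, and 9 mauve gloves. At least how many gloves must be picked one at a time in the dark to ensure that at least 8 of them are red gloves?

In the worst case for collecting red gloves, every non-red glove comes out first.
There are 31 + 60 + 49 + 17 + 32 + 32 + 39 + 9 = 269 non-red gloves altogether.
After those, each further glove must be red, so 269 + 8 = 277 draws guarantee 8 red gloves.

277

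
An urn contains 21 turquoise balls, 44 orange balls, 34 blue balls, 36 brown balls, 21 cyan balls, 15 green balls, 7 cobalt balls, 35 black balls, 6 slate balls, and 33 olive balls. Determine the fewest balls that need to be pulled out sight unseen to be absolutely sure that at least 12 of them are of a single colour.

Pigeonhole: put each drawn ball into a box by colour. The largest draw with every box below 12 takes min(count, 11) from each colour; colours with fewer than 11 contribute all they have.
Σ min(cᵢ, 11) = 11 + 11 + 11 + 11 + 11 + 11 + 7 + 11 + 6 + 11 = 101.
Draw number 101 + 1 = 102 must push one box to 12.

102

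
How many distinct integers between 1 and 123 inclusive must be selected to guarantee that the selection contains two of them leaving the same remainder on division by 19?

The 19 residue classes mod 19 are the pigeonholes.
With 19 integers one could put 1 in each residue class and have no class reach 2.
The 20th integer pushes some class to 2, so 19·1 + 1 = 20.

20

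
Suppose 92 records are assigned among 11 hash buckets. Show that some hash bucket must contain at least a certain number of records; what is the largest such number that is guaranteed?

9

By pigeonhole, the 11 hash buckets are the holes and the 92 records are the pigeons.
If every hash bucket held at most 8 records, the total would be at most 11 × 8 = 88, which is less than 92.
So some hash bucket holds at least ⌈92/11⌉ = 9 records.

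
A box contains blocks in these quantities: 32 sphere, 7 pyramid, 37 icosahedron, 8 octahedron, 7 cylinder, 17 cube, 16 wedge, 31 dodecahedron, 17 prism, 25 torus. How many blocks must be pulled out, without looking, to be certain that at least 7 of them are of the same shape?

61

The 10 shapes are the holes; the blocks drawn are the pigeons.
To avoid 7 of any one shape, the worst case takes at most 6 of each shape.
That gives 6 + 6 + 6 + 6 + 6 + 6 + 6 + 6 + 6 + 6 = 60 blocks with no shape reaching 7.
The next block forces some shape to 7, so 60 + 1 = 61.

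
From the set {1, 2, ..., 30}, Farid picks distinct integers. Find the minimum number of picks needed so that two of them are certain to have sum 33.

17

Two chosen integers sum to 33 exactly when both halves of some pair {x, 33−x} with 3 ≤ x ≤ 33−x ≤ 30 are chosen — 14 such pairs.
The remaining 2 elements (those with no distinct partner in range) can never complete a 33-sum, so the worst case takes all of them and one from each pair: 2 + 14 = 16.
The 17th integer has to be the second member of some pair, so 16 + 1 = 17.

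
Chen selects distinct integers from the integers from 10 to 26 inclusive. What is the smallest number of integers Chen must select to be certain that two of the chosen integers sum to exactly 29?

Two chosen integers sum to 29 exactly when both halves of some pair {x, 29−x} with 10 ≤ x ≤ 29−x ≤ 19 are chosen — 5 such pairs.
The remaining 7 elements (those with no distinct partner in range) can never complete a 29-sum, so the worst case takes all of them and one from each pair: 7 + 5 = 12.
The 13th integer has to be the second member of some pair, so 12 + 1 = 13.

13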